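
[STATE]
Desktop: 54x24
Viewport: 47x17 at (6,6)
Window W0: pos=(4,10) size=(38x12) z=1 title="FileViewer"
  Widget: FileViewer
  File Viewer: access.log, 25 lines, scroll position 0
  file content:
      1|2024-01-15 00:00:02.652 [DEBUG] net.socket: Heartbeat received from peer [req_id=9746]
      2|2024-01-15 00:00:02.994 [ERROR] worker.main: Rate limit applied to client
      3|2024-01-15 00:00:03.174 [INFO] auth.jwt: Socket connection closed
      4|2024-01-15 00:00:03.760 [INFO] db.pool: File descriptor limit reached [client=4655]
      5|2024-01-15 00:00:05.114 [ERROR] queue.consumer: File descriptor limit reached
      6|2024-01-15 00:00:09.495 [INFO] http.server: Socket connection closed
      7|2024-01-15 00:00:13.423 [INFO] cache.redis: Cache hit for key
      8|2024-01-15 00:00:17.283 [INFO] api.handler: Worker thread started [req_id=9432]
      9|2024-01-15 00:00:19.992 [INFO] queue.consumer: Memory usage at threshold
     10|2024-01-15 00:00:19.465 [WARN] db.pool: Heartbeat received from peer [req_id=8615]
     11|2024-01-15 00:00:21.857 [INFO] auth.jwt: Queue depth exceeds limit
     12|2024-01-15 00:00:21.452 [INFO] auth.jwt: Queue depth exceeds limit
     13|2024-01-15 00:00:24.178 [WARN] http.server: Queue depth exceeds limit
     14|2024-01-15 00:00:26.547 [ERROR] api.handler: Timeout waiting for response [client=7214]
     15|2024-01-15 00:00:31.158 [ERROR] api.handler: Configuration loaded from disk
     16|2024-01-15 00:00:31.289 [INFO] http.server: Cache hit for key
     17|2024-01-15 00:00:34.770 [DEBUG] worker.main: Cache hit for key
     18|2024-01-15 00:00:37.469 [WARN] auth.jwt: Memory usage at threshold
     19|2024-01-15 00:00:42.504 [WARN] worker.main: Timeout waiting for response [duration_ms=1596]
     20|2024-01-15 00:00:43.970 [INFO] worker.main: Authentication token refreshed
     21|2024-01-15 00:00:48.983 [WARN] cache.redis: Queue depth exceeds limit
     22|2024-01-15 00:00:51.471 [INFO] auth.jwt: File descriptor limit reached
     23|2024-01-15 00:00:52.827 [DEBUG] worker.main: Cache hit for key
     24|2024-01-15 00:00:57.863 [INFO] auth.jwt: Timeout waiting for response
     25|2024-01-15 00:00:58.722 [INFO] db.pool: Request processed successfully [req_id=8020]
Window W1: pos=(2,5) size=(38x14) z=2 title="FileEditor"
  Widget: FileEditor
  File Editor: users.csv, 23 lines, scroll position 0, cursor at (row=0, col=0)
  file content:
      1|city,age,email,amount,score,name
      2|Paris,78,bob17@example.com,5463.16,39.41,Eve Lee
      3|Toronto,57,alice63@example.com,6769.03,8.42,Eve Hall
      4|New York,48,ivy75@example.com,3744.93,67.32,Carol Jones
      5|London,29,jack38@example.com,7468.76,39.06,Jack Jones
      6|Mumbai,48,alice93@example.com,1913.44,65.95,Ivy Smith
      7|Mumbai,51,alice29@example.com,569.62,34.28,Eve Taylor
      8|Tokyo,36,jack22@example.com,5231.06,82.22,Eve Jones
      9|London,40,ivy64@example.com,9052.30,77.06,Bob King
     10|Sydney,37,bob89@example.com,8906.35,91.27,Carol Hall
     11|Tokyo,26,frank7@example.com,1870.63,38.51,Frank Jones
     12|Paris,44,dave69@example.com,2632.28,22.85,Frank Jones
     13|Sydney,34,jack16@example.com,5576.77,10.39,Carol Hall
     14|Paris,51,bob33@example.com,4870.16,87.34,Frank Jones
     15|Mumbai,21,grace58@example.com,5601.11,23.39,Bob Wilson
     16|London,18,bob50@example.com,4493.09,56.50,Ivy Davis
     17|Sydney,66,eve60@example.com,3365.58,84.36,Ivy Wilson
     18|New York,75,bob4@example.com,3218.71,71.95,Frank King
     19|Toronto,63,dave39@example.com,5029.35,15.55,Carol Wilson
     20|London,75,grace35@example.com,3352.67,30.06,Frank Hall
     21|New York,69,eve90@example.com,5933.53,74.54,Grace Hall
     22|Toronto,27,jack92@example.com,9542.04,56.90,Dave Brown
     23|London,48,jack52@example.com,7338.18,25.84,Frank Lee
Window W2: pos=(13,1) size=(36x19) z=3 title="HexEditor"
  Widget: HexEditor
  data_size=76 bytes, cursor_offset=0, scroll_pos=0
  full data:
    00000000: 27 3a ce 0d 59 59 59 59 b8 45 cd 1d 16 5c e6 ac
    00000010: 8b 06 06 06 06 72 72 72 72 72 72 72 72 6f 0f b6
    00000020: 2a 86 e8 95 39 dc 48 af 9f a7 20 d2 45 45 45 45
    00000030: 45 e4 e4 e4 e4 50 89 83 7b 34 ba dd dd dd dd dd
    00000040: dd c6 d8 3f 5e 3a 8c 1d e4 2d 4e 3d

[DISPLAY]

leEdito┃00000020  2a 86 e8 95 39 dc 48 af ┃    
───────┃00000030  45 e4 e4 e4 e4 50 89 83 ┃    
y,age,e┃00000040  dd c6 d8 3f 5e 3a 8c 1d ┃    
is,78,b┃                                  ┃    
onto,57┃                                  ┃    
 York,4┃                                  ┃    
don,29,┃                                  ┃    
bai,48,┃                                  ┃    
bai,51,┃                                  ┃    
yo,36,j┃                                  ┃    
don,40,┃                                  ┃    
ney,37,┃                                  ┃    
━━━━━━━┃                                  ┃    
024-01-┗━━━━━━━━━━━━━━━━━━━━━━━━━━━━━━━━━━┛    
024-01-15 00:00:17.283 [INFO] api.▼┃           
━━━━━━━━━━━━━━━━━━━━━━━━━━━━━━━━━━━┛           
                                               


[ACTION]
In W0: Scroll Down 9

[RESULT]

leEdito┃00000020  2a 86 e8 95 39 dc 48 af ┃    
───────┃00000030  45 e4 e4 e4 e4 50 89 83 ┃    
y,age,e┃00000040  dd c6 d8 3f 5e 3a 8c 1d ┃    
is,78,b┃                                  ┃    
onto,57┃                                  ┃    
 York,4┃                                  ┃    
don,29,┃                                  ┃    
bai,48,┃                                  ┃    
bai,51,┃                                  ┃    
yo,36,j┃                                  ┃    
don,40,┃                                  ┃    
ney,37,┃                                  ┃    
━━━━━━━┃                                  ┃    
024-01-┗━━━━━━━━━━━━━━━━━━━━━━━━━━━━━━━━━━┛    
024-01-15 00:00:34.770 [DEBUG] wor▼┃           
━━━━━━━━━━━━━━━━━━━━━━━━━━━━━━━━━━━┛           
                                               


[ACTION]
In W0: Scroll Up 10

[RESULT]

leEdito┃00000020  2a 86 e8 95 39 dc 48 af ┃    
───────┃00000030  45 e4 e4 e4 e4 50 89 83 ┃    
y,age,e┃00000040  dd c6 d8 3f 5e 3a 8c 1d ┃    
is,78,b┃                                  ┃    
onto,57┃                                  ┃    
 York,4┃                                  ┃    
don,29,┃                                  ┃    
bai,48,┃                                  ┃    
bai,51,┃                                  ┃    
yo,36,j┃                                  ┃    
don,40,┃                                  ┃    
ney,37,┃                                  ┃    
━━━━━━━┃                                  ┃    
024-01-┗━━━━━━━━━━━━━━━━━━━━━━━━━━━━━━━━━━┛    
024-01-15 00:00:17.283 [INFO] api.▼┃           
━━━━━━━━━━━━━━━━━━━━━━━━━━━━━━━━━━━┛           
                                               


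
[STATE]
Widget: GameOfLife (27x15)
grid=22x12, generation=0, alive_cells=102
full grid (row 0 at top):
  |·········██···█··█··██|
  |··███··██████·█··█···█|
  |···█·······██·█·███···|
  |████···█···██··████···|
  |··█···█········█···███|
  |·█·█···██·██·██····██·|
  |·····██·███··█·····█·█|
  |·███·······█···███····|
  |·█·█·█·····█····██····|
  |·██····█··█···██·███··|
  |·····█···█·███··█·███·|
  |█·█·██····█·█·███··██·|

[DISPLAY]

Gen: 0                     
·········██···█··█··██     
··███··██████·█··█···█     
···█·······██·█·███···     
████···█···██··████···     
··█···█········█···███     
·█·█···██·██·██····██·     
·····██·███··█·····█·█     
·███·······█···███····     
·█·█·█·····█····██····     
·██····█··█···██·███··     
·····█···█·███··█·███·     
█·█·██····█·█·███··██·     
                           
                           


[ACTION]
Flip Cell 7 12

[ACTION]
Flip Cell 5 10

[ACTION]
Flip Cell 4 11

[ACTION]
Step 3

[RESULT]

Gen: 3                     
··█·█···············██     
··█··█··██···███···█··     
····█·····███··█····██     
·······█····██·██·····     
·█··██·······█········     
█···███·████···██·██··     
···█····██··█··██···█·     
███··██·██····██·███··     
█····██··██···█·███···     
███··████··█···██·····     
·██··███·█··██···██···     
··········███···███···     
                           
                           


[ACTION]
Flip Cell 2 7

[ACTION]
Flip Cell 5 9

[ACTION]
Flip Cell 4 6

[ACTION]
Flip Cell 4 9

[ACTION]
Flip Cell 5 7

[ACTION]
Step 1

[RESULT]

Gen: 4                     
···█··········█·····█·     
····██··████████···█··     
······██·███········█·     
····█··██·█··█·██·····     
····█····███·█···█····     
···█······███·████·█··     
█·██·······█········█·     
███·███······██····█··     
····█·····█···█····█··     
█·█·█······█████······     
█·█··█···█···█·█··█···     
······█···████··█·█···     
                           
                           


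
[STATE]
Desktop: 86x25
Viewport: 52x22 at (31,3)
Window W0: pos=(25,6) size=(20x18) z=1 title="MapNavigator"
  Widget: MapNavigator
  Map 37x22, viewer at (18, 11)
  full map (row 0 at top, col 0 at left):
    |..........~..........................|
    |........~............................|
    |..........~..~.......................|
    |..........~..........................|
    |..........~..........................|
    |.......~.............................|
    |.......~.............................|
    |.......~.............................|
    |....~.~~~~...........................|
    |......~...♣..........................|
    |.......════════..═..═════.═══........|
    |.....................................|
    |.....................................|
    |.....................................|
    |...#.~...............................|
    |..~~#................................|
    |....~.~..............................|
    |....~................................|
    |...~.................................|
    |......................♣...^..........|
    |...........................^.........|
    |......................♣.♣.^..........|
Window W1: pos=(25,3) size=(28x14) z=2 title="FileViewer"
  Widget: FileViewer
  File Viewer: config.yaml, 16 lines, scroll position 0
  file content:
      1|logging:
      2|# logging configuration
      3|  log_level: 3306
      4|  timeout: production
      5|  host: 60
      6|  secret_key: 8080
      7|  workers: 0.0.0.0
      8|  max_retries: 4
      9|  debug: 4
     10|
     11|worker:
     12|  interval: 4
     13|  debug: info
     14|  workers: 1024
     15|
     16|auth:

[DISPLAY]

━━━━━━━━━━━━━━━━━━━━━┓                              
Viewer               ┃                              
─────────────────────┨                              
ng:                 ▲┃                              
ging configuration  █┃                              
_level: 3306        ░┃                              
eout: production    ░┃                              
t: 60               ░┃                              
ret_key: 8080       ░┃                              
kers: 0.0.0.0       ░┃                              
_retries: 4         ░┃                              
ug: 4               ░┃                              
                    ▼┃                              
━━━━━━━━━━━━━━━━━━━━━┛                              
.............┃                                      
.............┃                                      
.............┃                                      
.............┃                                      
.............┃                                      
.............┃                                      
━━━━━━━━━━━━━┛                                      
                                                    


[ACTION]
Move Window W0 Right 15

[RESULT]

━━━━━━━━━━━━━━━━━━━━━┓                              
Viewer               ┃                              
─────────────────────┨                              
ng:                 ▲┃━━━━━━┓                       
ging configuration  █┃r     ┃                       
_level: 3306        ░┃──────┨                       
eout: production    ░┃......┃                       
t: 60               ░┃......┃                       
ret_key: 8080       ░┃......┃                       
kers: 0.0.0.0       ░┃......┃                       
_retries: 4         ░┃......┃                       
ug: 4               ░┃......┃                       
                    ▼┃════.═┃                       
━━━━━━━━━━━━━━━━━━━━━┛......┃                       
         ┃..................┃                       
         ┃..................┃                       
         ┃..................┃                       
         ┃..................┃                       
         ┃..................┃                       
         ┃..................┃                       
         ┗━━━━━━━━━━━━━━━━━━┛                       
                                                    


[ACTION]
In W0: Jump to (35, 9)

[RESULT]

━━━━━━━━━━━━━━━━━━━━━┓                              
Viewer               ┃                              
─────────────────────┨                              
ng:                 ▲┃━━━━━━┓                       
ging configuration  █┃r     ┃                       
_level: 3306        ░┃──────┨                       
eout: production    ░┃      ┃                       
t: 60               ░┃      ┃                       
ret_key: 8080       ░┃      ┃                       
kers: 0.0.0.0       ░┃      ┃                       
_retries: 4         ░┃      ┃                       
ug: 4               ░┃      ┃                       
                    ▼┃      ┃                       
━━━━━━━━━━━━━━━━━━━━━┛      ┃                       
         ┃═══........       ┃                       
         ┃...........       ┃                       
         ┃...........       ┃                       
         ┃...........       ┃                       
         ┃...........       ┃                       
         ┃...........       ┃                       
         ┗━━━━━━━━━━━━━━━━━━┛                       
                                                    


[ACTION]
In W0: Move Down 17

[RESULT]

━━━━━━━━━━━━━━━━━━━━━┓                              
Viewer               ┃                              
─────────────────────┨                              
ng:                 ▲┃━━━━━━┓                       
ging configuration  █┃r     ┃                       
_level: 3306        ░┃──────┨                       
eout: production    ░┃      ┃                       
t: 60               ░┃      ┃                       
ret_key: 8080       ░┃      ┃                       
kers: 0.0.0.0       ░┃      ┃                       
_retries: 4         ░┃      ┃                       
ug: 4               ░┃      ┃                       
                    ▼┃      ┃                       
━━━━━━━━━━━━━━━━━━━━━┛      ┃                       
         ┃                  ┃                       
         ┃                  ┃                       
         ┃                  ┃                       
         ┃                  ┃                       
         ┃                  ┃                       
         ┃                  ┃                       
         ┗━━━━━━━━━━━━━━━━━━┛                       
                                                    


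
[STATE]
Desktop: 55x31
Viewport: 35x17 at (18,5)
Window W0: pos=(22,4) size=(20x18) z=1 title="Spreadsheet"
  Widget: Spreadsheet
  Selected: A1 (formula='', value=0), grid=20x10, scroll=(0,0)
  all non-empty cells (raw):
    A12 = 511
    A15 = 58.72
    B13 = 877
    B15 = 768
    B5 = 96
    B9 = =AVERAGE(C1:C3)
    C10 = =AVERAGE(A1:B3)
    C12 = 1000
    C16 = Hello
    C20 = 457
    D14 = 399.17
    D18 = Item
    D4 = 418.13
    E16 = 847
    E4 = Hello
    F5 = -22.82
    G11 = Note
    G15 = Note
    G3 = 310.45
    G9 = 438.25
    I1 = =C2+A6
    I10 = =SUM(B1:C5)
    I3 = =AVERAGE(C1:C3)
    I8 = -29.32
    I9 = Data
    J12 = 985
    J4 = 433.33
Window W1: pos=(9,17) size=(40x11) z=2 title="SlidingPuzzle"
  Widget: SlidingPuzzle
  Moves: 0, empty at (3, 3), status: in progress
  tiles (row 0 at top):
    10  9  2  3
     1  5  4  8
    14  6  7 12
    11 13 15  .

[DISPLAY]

    ┃ Spreadsheet      ┃           
    ┠──────────────────┨           
    ┃A1:               ┃           
    ┃       A       B  ┃           
    ┃------------------┃           
    ┃  1      [0]      ┃           
    ┃  2        0      ┃           
    ┃  3        0      ┃           
    ┃  4        0      ┃           
    ┃  5        0      ┃           
    ┃  6        0      ┃           
    ┃  7        0      ┃           
━━━━━━━━━━━━━━━━━━━━━━━━━━━━━━┓    
Puzzle                        ┃    
──────────────────────────────┨    
──┬────┬────┐                 ┃    
9 │  2 │  3 │                 ┃    


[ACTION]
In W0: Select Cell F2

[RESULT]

    ┃ Spreadsheet      ┃           
    ┠──────────────────┨           
    ┃F2:               ┃           
    ┃       A       B  ┃           
    ┃------------------┃           
    ┃  1        0      ┃           
    ┃  2        0      ┃           
    ┃  3        0      ┃           
    ┃  4        0      ┃           
    ┃  5        0      ┃           
    ┃  6        0      ┃           
    ┃  7        0      ┃           
━━━━━━━━━━━━━━━━━━━━━━━━━━━━━━┓    
Puzzle                        ┃    
──────────────────────────────┨    
──┬────┬────┐                 ┃    
9 │  2 │  3 │                 ┃    


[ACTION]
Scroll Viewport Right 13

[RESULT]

  ┃ Spreadsheet      ┃             
  ┠──────────────────┨             
  ┃F2:               ┃             
  ┃       A       B  ┃             
  ┃------------------┃             
  ┃  1        0      ┃             
  ┃  2        0      ┃             
  ┃  3        0      ┃             
  ┃  4        0      ┃             
  ┃  5        0      ┃             
  ┃  6        0      ┃             
  ┃  7        0      ┃             
━━━━━━━━━━━━━━━━━━━━━━━━━━━━┓      
zzle                        ┃      
────────────────────────────┨      
┬────┬────┐                 ┃      
│  2 │  3 │                 ┃      


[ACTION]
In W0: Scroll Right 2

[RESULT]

  ┃ Spreadsheet      ┃             
  ┠──────────────────┨             
  ┃F2:               ┃             
  ┃       C       D  ┃             
  ┃------------------┃             
  ┃  1        0      ┃             
  ┃  2        0      ┃             
  ┃  3        0      ┃             
  ┃  4        0  418.┃             
  ┃  5        0      ┃             
  ┃  6        0      ┃             
  ┃  7        0      ┃             
━━━━━━━━━━━━━━━━━━━━━━━━━━━━┓      
zzle                        ┃      
────────────────────────────┨      
┬────┬────┐                 ┃      
│  2 │  3 │                 ┃      


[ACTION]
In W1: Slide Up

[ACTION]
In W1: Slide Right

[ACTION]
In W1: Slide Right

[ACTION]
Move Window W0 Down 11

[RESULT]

                                   
                                   
                                   
                                   
                                   
                                   
                                   
                                   
  ┏━━━━━━━━━━━━━━━━━━┓             
  ┃ Spreadsheet      ┃             
  ┠──────────────────┨             
  ┃F2:               ┃             
━━━━━━━━━━━━━━━━━━━━━━━━━━━━┓      
zzle                        ┃      
────────────────────────────┨      
┬────┬────┐                 ┃      
│  2 │  3 │                 ┃      


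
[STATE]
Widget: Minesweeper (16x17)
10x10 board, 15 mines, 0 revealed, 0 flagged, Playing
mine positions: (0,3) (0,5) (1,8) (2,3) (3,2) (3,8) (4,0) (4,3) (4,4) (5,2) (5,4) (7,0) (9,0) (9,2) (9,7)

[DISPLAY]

■■■■■■■■■■      
■■■■■■■■■■      
■■■■■■■■■■      
■■■■■■■■■■      
■■■■■■■■■■      
■■■■■■■■■■      
■■■■■■■■■■      
■■■■■■■■■■      
■■■■■■■■■■      
■■■■■■■■■■      
                
                
                
                
                
                
                


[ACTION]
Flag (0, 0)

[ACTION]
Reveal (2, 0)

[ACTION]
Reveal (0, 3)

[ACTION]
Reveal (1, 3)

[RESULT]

  1✹■✹■■■■      
  2■■■■■✹■      
 12✹■■■■■■      
12✹■■■■■✹■      
✹■■✹✹■■■■■      
■■✹■✹■■■■■      
■■■■■■■■■■      
✹■■■■■■■■■      
■■■■■■■■■■      
✹■✹■■■■✹■■      
                
                
                
                
                
                
                


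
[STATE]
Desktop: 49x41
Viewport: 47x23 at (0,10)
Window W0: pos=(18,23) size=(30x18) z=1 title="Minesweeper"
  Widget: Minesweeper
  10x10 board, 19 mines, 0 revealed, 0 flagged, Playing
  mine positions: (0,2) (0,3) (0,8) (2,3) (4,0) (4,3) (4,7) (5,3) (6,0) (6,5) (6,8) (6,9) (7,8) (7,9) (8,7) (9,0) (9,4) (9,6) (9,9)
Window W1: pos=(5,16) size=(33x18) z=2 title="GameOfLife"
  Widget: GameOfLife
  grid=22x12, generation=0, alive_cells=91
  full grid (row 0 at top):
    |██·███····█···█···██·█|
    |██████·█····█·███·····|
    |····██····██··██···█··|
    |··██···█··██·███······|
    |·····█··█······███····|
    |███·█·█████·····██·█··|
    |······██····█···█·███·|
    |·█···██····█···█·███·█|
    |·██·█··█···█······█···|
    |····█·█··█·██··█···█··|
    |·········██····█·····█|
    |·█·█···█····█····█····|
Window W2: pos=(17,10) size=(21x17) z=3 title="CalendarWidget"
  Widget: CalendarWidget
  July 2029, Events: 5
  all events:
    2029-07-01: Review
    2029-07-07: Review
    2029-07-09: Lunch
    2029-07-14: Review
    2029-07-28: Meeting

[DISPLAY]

                 ┏━━━━━━━━━━━━━━━━━━━┓         
                 ┃ CalendarWidget    ┃         
                 ┠───────────────────┨         
                 ┃     July 2029     ┃         
                 ┃Mo Tu We Th Fr Sa S┃         
                 ┃                   ┃         
     ┏━━━━━━━━━━━┃ 2  3  4  5  6  7* ┃         
     ┃ GameOfLife┃ 9* 10 11 12 13 14*┃         
     ┠───────────┃16 17 18 19 20 21 2┃         
     ┃Gen: 0     ┃23 24 25 26 27 28* ┃         
     ┃██·███····█┃30 31              ┃         
     ┃██████·█···┃                   ┃         
     ┃····██····█┃                   ┃         
     ┃··██···█··█┃                   ┃━━━━━━━━━
     ┃·····█··█··┃                   ┃         
     ┃███·█·█████┃                   ┃─────────
     ┃······██···┗━━━━━━━━━━━━━━━━━━━┛         
     ┃·█···██····█···█·███·█         ┃         
     ┃·██·█··█···█······█···         ┃         
     ┃····█·█··█·██··█···█··         ┃         
     ┃·········██····█·····█         ┃         
     ┃·█·█···█····█····█····         ┃         
     ┃                               ┃         


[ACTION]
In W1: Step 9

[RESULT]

                 ┏━━━━━━━━━━━━━━━━━━━┓         
                 ┃ CalendarWidget    ┃         
                 ┠───────────────────┨         
                 ┃     July 2029     ┃         
                 ┃Mo Tu We Th Fr Sa S┃         
                 ┃                   ┃         
     ┏━━━━━━━━━━━┃ 2  3  4  5  6  7* ┃         
     ┃ GameOfLife┃ 9* 10 11 12 13 14*┃         
     ┠───────────┃16 17 18 19 20 21 2┃         
     ┃Gen: 9     ┃23 24 25 26 27 28* ┃         
     ┃·····█·····┃30 31              ┃         
     ┃·····█··██·┃                   ┃         
     ┃······█··█·┃                   ┃         
     ┃········██·┃                   ┃━━━━━━━━━
     ┃···········┃                   ┃         
     ┃··█·█······┃                   ┃─────────
     ┃··█··█·····┗━━━━━━━━━━━━━━━━━━━┛         
     ┃··█···█···█···········         ┃         
     ┃····███···█···········         ┃         
     ┃·····█···█·█··········         ┃         
     ┃·········█·█··········         ┃         
     ┃·········█·█··········         ┃         
     ┃                               ┃         


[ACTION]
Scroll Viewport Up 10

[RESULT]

                                               
                                               
                                               
                                               
                                               
                                               
                                               
                                               
                                               
                                               
                 ┏━━━━━━━━━━━━━━━━━━━┓         
                 ┃ CalendarWidget    ┃         
                 ┠───────────────────┨         
                 ┃     July 2029     ┃         
                 ┃Mo Tu We Th Fr Sa S┃         
                 ┃                   ┃         
     ┏━━━━━━━━━━━┃ 2  3  4  5  6  7* ┃         
     ┃ GameOfLife┃ 9* 10 11 12 13 14*┃         
     ┠───────────┃16 17 18 19 20 21 2┃         
     ┃Gen: 9     ┃23 24 25 26 27 28* ┃         
     ┃·····█·····┃30 31              ┃         
     ┃·····█··██·┃                   ┃         
     ┃······█··█·┃                   ┃         


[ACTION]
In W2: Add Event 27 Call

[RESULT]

                                               
                                               
                                               
                                               
                                               
                                               
                                               
                                               
                                               
                                               
                 ┏━━━━━━━━━━━━━━━━━━━┓         
                 ┃ CalendarWidget    ┃         
                 ┠───────────────────┨         
                 ┃     July 2029     ┃         
                 ┃Mo Tu We Th Fr Sa S┃         
                 ┃                   ┃         
     ┏━━━━━━━━━━━┃ 2  3  4  5  6  7* ┃         
     ┃ GameOfLife┃ 9* 10 11 12 13 14*┃         
     ┠───────────┃16 17 18 19 20 21 2┃         
     ┃Gen: 9     ┃23 24 25 26 27* 28*┃         
     ┃·····█·····┃30 31              ┃         
     ┃·····█··██·┃                   ┃         
     ┃······█··█·┃                   ┃         


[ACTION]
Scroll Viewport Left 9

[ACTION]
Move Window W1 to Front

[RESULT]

                                               
                                               
                                               
                                               
                                               
                                               
                                               
                                               
                                               
                                               
                 ┏━━━━━━━━━━━━━━━━━━━┓         
                 ┃ CalendarWidget    ┃         
                 ┠───────────────────┨         
                 ┃     July 2029     ┃         
                 ┃Mo Tu We Th Fr Sa S┃         
                 ┃                   ┃         
     ┏━━━━━━━━━━━━━━━━━━━━━━━━━━━━━━━┓         
     ┃ GameOfLife                    ┃         
     ┠───────────────────────────────┨         
     ┃Gen: 9                         ┃         
     ┃·····█················         ┃         
     ┃·····█··██········███·         ┃         
     ┃······█··█·······█···█         ┃         


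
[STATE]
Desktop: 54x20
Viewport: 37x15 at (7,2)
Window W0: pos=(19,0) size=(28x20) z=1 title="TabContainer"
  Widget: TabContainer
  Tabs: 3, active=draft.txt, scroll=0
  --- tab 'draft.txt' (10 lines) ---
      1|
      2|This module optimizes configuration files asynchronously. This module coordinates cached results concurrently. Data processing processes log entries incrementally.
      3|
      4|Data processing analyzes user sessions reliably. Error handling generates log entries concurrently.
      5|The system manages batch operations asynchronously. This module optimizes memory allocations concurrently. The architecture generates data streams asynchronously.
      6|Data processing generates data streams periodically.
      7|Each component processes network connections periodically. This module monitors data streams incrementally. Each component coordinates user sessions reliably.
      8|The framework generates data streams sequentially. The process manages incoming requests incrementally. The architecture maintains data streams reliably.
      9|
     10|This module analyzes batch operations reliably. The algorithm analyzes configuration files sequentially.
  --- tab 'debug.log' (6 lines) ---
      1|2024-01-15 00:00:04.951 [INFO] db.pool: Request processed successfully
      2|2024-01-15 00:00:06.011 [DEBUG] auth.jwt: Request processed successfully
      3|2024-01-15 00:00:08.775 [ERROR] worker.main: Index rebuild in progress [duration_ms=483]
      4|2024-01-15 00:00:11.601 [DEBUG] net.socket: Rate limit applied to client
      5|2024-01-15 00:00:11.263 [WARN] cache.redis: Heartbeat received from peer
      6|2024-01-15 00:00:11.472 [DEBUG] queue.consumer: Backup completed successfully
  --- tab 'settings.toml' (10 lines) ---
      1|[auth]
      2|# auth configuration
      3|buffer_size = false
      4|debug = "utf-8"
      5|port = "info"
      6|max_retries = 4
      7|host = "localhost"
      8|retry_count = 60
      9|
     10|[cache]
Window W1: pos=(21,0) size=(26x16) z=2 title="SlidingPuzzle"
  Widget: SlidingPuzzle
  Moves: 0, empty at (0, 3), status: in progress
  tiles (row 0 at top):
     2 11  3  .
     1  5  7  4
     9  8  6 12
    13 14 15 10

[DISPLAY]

            ┠─┠──────────────────────
            ┃[┃┌────┬────┬────┬────┐ 
            ┃─┃│  2 │ 11 │  3 │    │ 
            ┃ ┃├────┼────┼────┼────┤ 
            ┃T┃│  1 │  5 │  7 │  4 │ 
            ┃ ┃├────┼────┼────┼────┤ 
            ┃D┃│  9 │  8 │  6 │ 12 │ 
            ┃T┃├────┼────┼────┼────┤ 
            ┃D┃│ 13 │ 14 │ 15 │ 10 │ 
            ┃E┃└────┴────┴────┴────┘ 
            ┃T┃Moves: 0              
            ┃ ┃                      
            ┃T┃                      
            ┃ ┗━━━━━━━━━━━━━━━━━━━━━━
            ┃                        


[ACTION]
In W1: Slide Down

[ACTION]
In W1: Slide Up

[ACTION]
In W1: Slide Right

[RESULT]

            ┠─┠──────────────────────
            ┃[┃┌────┬────┬────┬────┐ 
            ┃─┃│  2 │ 11 │  3 │  4 │ 
            ┃ ┃├────┼────┼────┼────┤ 
            ┃T┃│  1 │  5 │    │  7 │ 
            ┃ ┃├────┼────┼────┼────┤ 
            ┃D┃│  9 │  8 │  6 │ 12 │ 
            ┃T┃├────┼────┼────┼────┤ 
            ┃D┃│ 13 │ 14 │ 15 │ 10 │ 
            ┃E┃└────┴────┴────┴────┘ 
            ┃T┃Moves: 2              
            ┃ ┃                      
            ┃T┃                      
            ┃ ┗━━━━━━━━━━━━━━━━━━━━━━
            ┃                        


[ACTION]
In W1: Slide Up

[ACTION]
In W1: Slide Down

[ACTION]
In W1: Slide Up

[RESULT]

            ┠─┠──────────────────────
            ┃[┃┌────┬────┬────┬────┐ 
            ┃─┃│  2 │ 11 │  3 │  4 │ 
            ┃ ┃├────┼────┼────┼────┤ 
            ┃T┃│  1 │  5 │  6 │  7 │ 
            ┃ ┃├────┼────┼────┼────┤ 
            ┃D┃│  9 │  8 │    │ 12 │ 
            ┃T┃├────┼────┼────┼────┤ 
            ┃D┃│ 13 │ 14 │ 15 │ 10 │ 
            ┃E┃└────┴────┴────┴────┘ 
            ┃T┃Moves: 5              
            ┃ ┃                      
            ┃T┃                      
            ┃ ┗━━━━━━━━━━━━━━━━━━━━━━
            ┃                        


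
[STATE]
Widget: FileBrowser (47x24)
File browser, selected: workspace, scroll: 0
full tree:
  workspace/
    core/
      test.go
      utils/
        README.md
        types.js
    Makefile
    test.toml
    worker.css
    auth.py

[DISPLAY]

> [-] workspace/                               
    [+] core/                                  
    Makefile                                   
    test.toml                                  
    worker.css                                 
    auth.py                                    
                                               
                                               
                                               
                                               
                                               
                                               
                                               
                                               
                                               
                                               
                                               
                                               
                                               
                                               
                                               
                                               
                                               
                                               


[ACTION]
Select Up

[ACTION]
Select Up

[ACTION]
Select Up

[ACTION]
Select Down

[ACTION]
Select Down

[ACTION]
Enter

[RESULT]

  [-] workspace/                               
    [+] core/                                  
  > Makefile                                   
    test.toml                                  
    worker.css                                 
    auth.py                                    
                                               
                                               
                                               
                                               
                                               
                                               
                                               
                                               
                                               
                                               
                                               
                                               
                                               
                                               
                                               
                                               
                                               
                                               
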